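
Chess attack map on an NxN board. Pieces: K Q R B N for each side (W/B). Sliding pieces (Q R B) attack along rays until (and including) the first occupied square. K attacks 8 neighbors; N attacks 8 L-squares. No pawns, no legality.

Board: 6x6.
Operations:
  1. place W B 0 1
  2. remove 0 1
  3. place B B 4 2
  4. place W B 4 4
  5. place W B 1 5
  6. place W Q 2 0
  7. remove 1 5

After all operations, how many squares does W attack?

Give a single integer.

Op 1: place WB@(0,1)
Op 2: remove (0,1)
Op 3: place BB@(4,2)
Op 4: place WB@(4,4)
Op 5: place WB@(1,5)
Op 6: place WQ@(2,0)
Op 7: remove (1,5)
Per-piece attacks for W:
  WQ@(2,0): attacks (2,1) (2,2) (2,3) (2,4) (2,5) (3,0) (4,0) (5,0) (1,0) (0,0) (3,1) (4,2) (1,1) (0,2) [ray(1,1) blocked at (4,2)]
  WB@(4,4): attacks (5,5) (5,3) (3,5) (3,3) (2,2) (1,1) (0,0)
Union (18 distinct): (0,0) (0,2) (1,0) (1,1) (2,1) (2,2) (2,3) (2,4) (2,5) (3,0) (3,1) (3,3) (3,5) (4,0) (4,2) (5,0) (5,3) (5,5)

Answer: 18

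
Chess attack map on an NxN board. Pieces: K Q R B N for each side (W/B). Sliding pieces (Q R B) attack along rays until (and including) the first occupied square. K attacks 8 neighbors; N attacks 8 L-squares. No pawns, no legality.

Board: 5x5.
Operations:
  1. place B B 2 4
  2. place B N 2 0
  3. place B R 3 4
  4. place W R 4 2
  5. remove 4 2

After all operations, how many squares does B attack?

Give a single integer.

Answer: 12

Derivation:
Op 1: place BB@(2,4)
Op 2: place BN@(2,0)
Op 3: place BR@(3,4)
Op 4: place WR@(4,2)
Op 5: remove (4,2)
Per-piece attacks for B:
  BN@(2,0): attacks (3,2) (4,1) (1,2) (0,1)
  BB@(2,4): attacks (3,3) (4,2) (1,3) (0,2)
  BR@(3,4): attacks (3,3) (3,2) (3,1) (3,0) (4,4) (2,4) [ray(-1,0) blocked at (2,4)]
Union (12 distinct): (0,1) (0,2) (1,2) (1,3) (2,4) (3,0) (3,1) (3,2) (3,3) (4,1) (4,2) (4,4)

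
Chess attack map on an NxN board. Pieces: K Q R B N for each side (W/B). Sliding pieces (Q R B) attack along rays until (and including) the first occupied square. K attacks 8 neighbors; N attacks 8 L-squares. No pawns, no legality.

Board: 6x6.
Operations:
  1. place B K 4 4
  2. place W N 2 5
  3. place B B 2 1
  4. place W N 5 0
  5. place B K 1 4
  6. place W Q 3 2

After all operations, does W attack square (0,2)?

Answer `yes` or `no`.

Op 1: place BK@(4,4)
Op 2: place WN@(2,5)
Op 3: place BB@(2,1)
Op 4: place WN@(5,0)
Op 5: place BK@(1,4)
Op 6: place WQ@(3,2)
Per-piece attacks for W:
  WN@(2,5): attacks (3,3) (4,4) (1,3) (0,4)
  WQ@(3,2): attacks (3,3) (3,4) (3,5) (3,1) (3,0) (4,2) (5,2) (2,2) (1,2) (0,2) (4,3) (5,4) (4,1) (5,0) (2,3) (1,4) (2,1) [ray(1,-1) blocked at (5,0); ray(-1,1) blocked at (1,4); ray(-1,-1) blocked at (2,1)]
  WN@(5,0): attacks (4,2) (3,1)
W attacks (0,2): yes

Answer: yes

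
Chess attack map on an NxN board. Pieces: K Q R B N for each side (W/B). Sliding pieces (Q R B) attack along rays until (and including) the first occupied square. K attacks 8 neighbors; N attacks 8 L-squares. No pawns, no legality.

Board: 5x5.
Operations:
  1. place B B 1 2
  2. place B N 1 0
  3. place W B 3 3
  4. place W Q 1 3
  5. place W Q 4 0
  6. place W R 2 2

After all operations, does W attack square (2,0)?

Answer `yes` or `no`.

Answer: yes

Derivation:
Op 1: place BB@(1,2)
Op 2: place BN@(1,0)
Op 3: place WB@(3,3)
Op 4: place WQ@(1,3)
Op 5: place WQ@(4,0)
Op 6: place WR@(2,2)
Per-piece attacks for W:
  WQ@(1,3): attacks (1,4) (1,2) (2,3) (3,3) (0,3) (2,4) (2,2) (0,4) (0,2) [ray(0,-1) blocked at (1,2); ray(1,0) blocked at (3,3); ray(1,-1) blocked at (2,2)]
  WR@(2,2): attacks (2,3) (2,4) (2,1) (2,0) (3,2) (4,2) (1,2) [ray(-1,0) blocked at (1,2)]
  WB@(3,3): attacks (4,4) (4,2) (2,4) (2,2) [ray(-1,-1) blocked at (2,2)]
  WQ@(4,0): attacks (4,1) (4,2) (4,3) (4,4) (3,0) (2,0) (1,0) (3,1) (2,2) [ray(-1,0) blocked at (1,0); ray(-1,1) blocked at (2,2)]
W attacks (2,0): yes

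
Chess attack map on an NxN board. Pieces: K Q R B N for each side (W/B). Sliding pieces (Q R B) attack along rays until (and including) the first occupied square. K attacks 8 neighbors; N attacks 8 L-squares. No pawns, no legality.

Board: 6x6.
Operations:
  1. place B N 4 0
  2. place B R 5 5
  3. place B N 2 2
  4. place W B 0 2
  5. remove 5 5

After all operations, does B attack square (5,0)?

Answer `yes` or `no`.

Answer: no

Derivation:
Op 1: place BN@(4,0)
Op 2: place BR@(5,5)
Op 3: place BN@(2,2)
Op 4: place WB@(0,2)
Op 5: remove (5,5)
Per-piece attacks for B:
  BN@(2,2): attacks (3,4) (4,3) (1,4) (0,3) (3,0) (4,1) (1,0) (0,1)
  BN@(4,0): attacks (5,2) (3,2) (2,1)
B attacks (5,0): no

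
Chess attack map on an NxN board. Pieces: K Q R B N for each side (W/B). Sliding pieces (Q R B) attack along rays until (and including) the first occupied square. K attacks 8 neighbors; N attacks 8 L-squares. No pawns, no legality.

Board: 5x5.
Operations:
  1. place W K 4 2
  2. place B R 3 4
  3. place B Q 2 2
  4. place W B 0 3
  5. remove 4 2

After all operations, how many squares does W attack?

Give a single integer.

Answer: 4

Derivation:
Op 1: place WK@(4,2)
Op 2: place BR@(3,4)
Op 3: place BQ@(2,2)
Op 4: place WB@(0,3)
Op 5: remove (4,2)
Per-piece attacks for W:
  WB@(0,3): attacks (1,4) (1,2) (2,1) (3,0)
Union (4 distinct): (1,2) (1,4) (2,1) (3,0)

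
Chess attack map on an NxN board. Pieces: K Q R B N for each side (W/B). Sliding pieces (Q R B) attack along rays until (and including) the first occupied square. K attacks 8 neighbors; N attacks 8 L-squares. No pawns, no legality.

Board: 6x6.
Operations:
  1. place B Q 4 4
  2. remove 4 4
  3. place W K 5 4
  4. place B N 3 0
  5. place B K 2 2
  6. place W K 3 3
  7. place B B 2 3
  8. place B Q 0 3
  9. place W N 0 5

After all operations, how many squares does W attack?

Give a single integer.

Answer: 12

Derivation:
Op 1: place BQ@(4,4)
Op 2: remove (4,4)
Op 3: place WK@(5,4)
Op 4: place BN@(3,0)
Op 5: place BK@(2,2)
Op 6: place WK@(3,3)
Op 7: place BB@(2,3)
Op 8: place BQ@(0,3)
Op 9: place WN@(0,5)
Per-piece attacks for W:
  WN@(0,5): attacks (1,3) (2,4)
  WK@(3,3): attacks (3,4) (3,2) (4,3) (2,3) (4,4) (4,2) (2,4) (2,2)
  WK@(5,4): attacks (5,5) (5,3) (4,4) (4,5) (4,3)
Union (12 distinct): (1,3) (2,2) (2,3) (2,4) (3,2) (3,4) (4,2) (4,3) (4,4) (4,5) (5,3) (5,5)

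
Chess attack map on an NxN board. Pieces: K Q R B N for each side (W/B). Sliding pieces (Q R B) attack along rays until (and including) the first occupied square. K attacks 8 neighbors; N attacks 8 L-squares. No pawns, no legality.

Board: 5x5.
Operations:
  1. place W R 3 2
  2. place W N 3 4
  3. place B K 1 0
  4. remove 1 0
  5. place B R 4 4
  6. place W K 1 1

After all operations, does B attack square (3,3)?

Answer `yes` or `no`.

Op 1: place WR@(3,2)
Op 2: place WN@(3,4)
Op 3: place BK@(1,0)
Op 4: remove (1,0)
Op 5: place BR@(4,4)
Op 6: place WK@(1,1)
Per-piece attacks for B:
  BR@(4,4): attacks (4,3) (4,2) (4,1) (4,0) (3,4) [ray(-1,0) blocked at (3,4)]
B attacks (3,3): no

Answer: no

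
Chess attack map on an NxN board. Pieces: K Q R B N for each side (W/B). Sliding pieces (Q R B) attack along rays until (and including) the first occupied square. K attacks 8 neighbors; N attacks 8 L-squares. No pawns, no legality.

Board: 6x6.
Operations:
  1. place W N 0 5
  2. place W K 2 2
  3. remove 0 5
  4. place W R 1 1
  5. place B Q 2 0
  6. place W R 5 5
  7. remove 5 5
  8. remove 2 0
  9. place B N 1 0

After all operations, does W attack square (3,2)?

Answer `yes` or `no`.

Op 1: place WN@(0,5)
Op 2: place WK@(2,2)
Op 3: remove (0,5)
Op 4: place WR@(1,1)
Op 5: place BQ@(2,0)
Op 6: place WR@(5,5)
Op 7: remove (5,5)
Op 8: remove (2,0)
Op 9: place BN@(1,0)
Per-piece attacks for W:
  WR@(1,1): attacks (1,2) (1,3) (1,4) (1,5) (1,0) (2,1) (3,1) (4,1) (5,1) (0,1) [ray(0,-1) blocked at (1,0)]
  WK@(2,2): attacks (2,3) (2,1) (3,2) (1,2) (3,3) (3,1) (1,3) (1,1)
W attacks (3,2): yes

Answer: yes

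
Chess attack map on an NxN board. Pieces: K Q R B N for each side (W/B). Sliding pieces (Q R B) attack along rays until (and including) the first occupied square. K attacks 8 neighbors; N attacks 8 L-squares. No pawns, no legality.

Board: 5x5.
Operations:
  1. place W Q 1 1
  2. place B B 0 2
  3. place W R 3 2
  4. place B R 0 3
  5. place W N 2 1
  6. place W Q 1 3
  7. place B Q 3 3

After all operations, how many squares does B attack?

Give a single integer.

Op 1: place WQ@(1,1)
Op 2: place BB@(0,2)
Op 3: place WR@(3,2)
Op 4: place BR@(0,3)
Op 5: place WN@(2,1)
Op 6: place WQ@(1,3)
Op 7: place BQ@(3,3)
Per-piece attacks for B:
  BB@(0,2): attacks (1,3) (1,1) [ray(1,1) blocked at (1,3); ray(1,-1) blocked at (1,1)]
  BR@(0,3): attacks (0,4) (0,2) (1,3) [ray(0,-1) blocked at (0,2); ray(1,0) blocked at (1,3)]
  BQ@(3,3): attacks (3,4) (3,2) (4,3) (2,3) (1,3) (4,4) (4,2) (2,4) (2,2) (1,1) [ray(0,-1) blocked at (3,2); ray(-1,0) blocked at (1,3); ray(-1,-1) blocked at (1,1)]
Union (12 distinct): (0,2) (0,4) (1,1) (1,3) (2,2) (2,3) (2,4) (3,2) (3,4) (4,2) (4,3) (4,4)

Answer: 12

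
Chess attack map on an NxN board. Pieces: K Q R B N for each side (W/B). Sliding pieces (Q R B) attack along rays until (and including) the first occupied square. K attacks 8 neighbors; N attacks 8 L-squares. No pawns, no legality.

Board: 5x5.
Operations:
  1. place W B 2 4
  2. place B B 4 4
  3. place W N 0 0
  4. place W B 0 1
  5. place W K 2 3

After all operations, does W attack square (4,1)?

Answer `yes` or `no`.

Answer: no

Derivation:
Op 1: place WB@(2,4)
Op 2: place BB@(4,4)
Op 3: place WN@(0,0)
Op 4: place WB@(0,1)
Op 5: place WK@(2,3)
Per-piece attacks for W:
  WN@(0,0): attacks (1,2) (2,1)
  WB@(0,1): attacks (1,2) (2,3) (1,0) [ray(1,1) blocked at (2,3)]
  WK@(2,3): attacks (2,4) (2,2) (3,3) (1,3) (3,4) (3,2) (1,4) (1,2)
  WB@(2,4): attacks (3,3) (4,2) (1,3) (0,2)
W attacks (4,1): no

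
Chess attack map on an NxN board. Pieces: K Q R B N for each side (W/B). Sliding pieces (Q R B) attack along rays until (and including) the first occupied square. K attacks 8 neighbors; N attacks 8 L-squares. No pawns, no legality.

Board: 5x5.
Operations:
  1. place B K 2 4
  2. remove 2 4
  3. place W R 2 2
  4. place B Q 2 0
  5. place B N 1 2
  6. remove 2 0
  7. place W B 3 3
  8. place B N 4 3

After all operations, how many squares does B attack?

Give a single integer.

Op 1: place BK@(2,4)
Op 2: remove (2,4)
Op 3: place WR@(2,2)
Op 4: place BQ@(2,0)
Op 5: place BN@(1,2)
Op 6: remove (2,0)
Op 7: place WB@(3,3)
Op 8: place BN@(4,3)
Per-piece attacks for B:
  BN@(1,2): attacks (2,4) (3,3) (0,4) (2,0) (3,1) (0,0)
  BN@(4,3): attacks (2,4) (3,1) (2,2)
Union (7 distinct): (0,0) (0,4) (2,0) (2,2) (2,4) (3,1) (3,3)

Answer: 7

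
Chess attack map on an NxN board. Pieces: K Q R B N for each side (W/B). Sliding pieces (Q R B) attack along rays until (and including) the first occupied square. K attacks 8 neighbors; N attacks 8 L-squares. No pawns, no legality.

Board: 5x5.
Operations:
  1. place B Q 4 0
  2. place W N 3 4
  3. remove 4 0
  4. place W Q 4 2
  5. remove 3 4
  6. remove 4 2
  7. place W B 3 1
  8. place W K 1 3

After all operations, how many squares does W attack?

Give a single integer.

Answer: 12

Derivation:
Op 1: place BQ@(4,0)
Op 2: place WN@(3,4)
Op 3: remove (4,0)
Op 4: place WQ@(4,2)
Op 5: remove (3,4)
Op 6: remove (4,2)
Op 7: place WB@(3,1)
Op 8: place WK@(1,3)
Per-piece attacks for W:
  WK@(1,3): attacks (1,4) (1,2) (2,3) (0,3) (2,4) (2,2) (0,4) (0,2)
  WB@(3,1): attacks (4,2) (4,0) (2,2) (1,3) (2,0) [ray(-1,1) blocked at (1,3)]
Union (12 distinct): (0,2) (0,3) (0,4) (1,2) (1,3) (1,4) (2,0) (2,2) (2,3) (2,4) (4,0) (4,2)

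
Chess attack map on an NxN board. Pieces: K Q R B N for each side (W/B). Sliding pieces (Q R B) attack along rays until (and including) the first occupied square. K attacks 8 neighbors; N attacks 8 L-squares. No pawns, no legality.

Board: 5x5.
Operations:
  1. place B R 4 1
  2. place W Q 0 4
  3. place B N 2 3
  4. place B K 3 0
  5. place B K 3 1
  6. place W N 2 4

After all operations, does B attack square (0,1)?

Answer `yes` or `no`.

Op 1: place BR@(4,1)
Op 2: place WQ@(0,4)
Op 3: place BN@(2,3)
Op 4: place BK@(3,0)
Op 5: place BK@(3,1)
Op 6: place WN@(2,4)
Per-piece attacks for B:
  BN@(2,3): attacks (4,4) (0,4) (3,1) (4,2) (1,1) (0,2)
  BK@(3,0): attacks (3,1) (4,0) (2,0) (4,1) (2,1)
  BK@(3,1): attacks (3,2) (3,0) (4,1) (2,1) (4,2) (4,0) (2,2) (2,0)
  BR@(4,1): attacks (4,2) (4,3) (4,4) (4,0) (3,1) [ray(-1,0) blocked at (3,1)]
B attacks (0,1): no

Answer: no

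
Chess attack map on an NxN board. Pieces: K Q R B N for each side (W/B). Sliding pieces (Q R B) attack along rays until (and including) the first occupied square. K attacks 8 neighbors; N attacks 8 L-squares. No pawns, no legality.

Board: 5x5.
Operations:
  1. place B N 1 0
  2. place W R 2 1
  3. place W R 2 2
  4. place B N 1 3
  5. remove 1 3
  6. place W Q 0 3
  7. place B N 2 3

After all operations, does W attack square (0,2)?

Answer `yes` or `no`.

Op 1: place BN@(1,0)
Op 2: place WR@(2,1)
Op 3: place WR@(2,2)
Op 4: place BN@(1,3)
Op 5: remove (1,3)
Op 6: place WQ@(0,3)
Op 7: place BN@(2,3)
Per-piece attacks for W:
  WQ@(0,3): attacks (0,4) (0,2) (0,1) (0,0) (1,3) (2,3) (1,4) (1,2) (2,1) [ray(1,0) blocked at (2,3); ray(1,-1) blocked at (2,1)]
  WR@(2,1): attacks (2,2) (2,0) (3,1) (4,1) (1,1) (0,1) [ray(0,1) blocked at (2,2)]
  WR@(2,2): attacks (2,3) (2,1) (3,2) (4,2) (1,2) (0,2) [ray(0,1) blocked at (2,3); ray(0,-1) blocked at (2,1)]
W attacks (0,2): yes

Answer: yes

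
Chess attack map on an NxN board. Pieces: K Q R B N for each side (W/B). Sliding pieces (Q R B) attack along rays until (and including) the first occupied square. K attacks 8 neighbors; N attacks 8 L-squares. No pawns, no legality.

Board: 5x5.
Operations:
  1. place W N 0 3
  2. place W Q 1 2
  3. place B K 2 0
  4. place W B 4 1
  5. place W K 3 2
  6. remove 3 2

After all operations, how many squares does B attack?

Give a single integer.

Answer: 5

Derivation:
Op 1: place WN@(0,3)
Op 2: place WQ@(1,2)
Op 3: place BK@(2,0)
Op 4: place WB@(4,1)
Op 5: place WK@(3,2)
Op 6: remove (3,2)
Per-piece attacks for B:
  BK@(2,0): attacks (2,1) (3,0) (1,0) (3,1) (1,1)
Union (5 distinct): (1,0) (1,1) (2,1) (3,0) (3,1)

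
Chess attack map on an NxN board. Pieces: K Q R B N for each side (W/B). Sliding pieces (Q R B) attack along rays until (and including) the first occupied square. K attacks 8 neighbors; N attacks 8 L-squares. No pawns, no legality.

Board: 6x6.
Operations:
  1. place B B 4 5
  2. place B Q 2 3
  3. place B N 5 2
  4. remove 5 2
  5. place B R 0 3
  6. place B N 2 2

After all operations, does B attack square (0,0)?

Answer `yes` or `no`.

Answer: yes

Derivation:
Op 1: place BB@(4,5)
Op 2: place BQ@(2,3)
Op 3: place BN@(5,2)
Op 4: remove (5,2)
Op 5: place BR@(0,3)
Op 6: place BN@(2,2)
Per-piece attacks for B:
  BR@(0,3): attacks (0,4) (0,5) (0,2) (0,1) (0,0) (1,3) (2,3) [ray(1,0) blocked at (2,3)]
  BN@(2,2): attacks (3,4) (4,3) (1,4) (0,3) (3,0) (4,1) (1,0) (0,1)
  BQ@(2,3): attacks (2,4) (2,5) (2,2) (3,3) (4,3) (5,3) (1,3) (0,3) (3,4) (4,5) (3,2) (4,1) (5,0) (1,4) (0,5) (1,2) (0,1) [ray(0,-1) blocked at (2,2); ray(-1,0) blocked at (0,3); ray(1,1) blocked at (4,5)]
  BB@(4,5): attacks (5,4) (3,4) (2,3) [ray(-1,-1) blocked at (2,3)]
B attacks (0,0): yes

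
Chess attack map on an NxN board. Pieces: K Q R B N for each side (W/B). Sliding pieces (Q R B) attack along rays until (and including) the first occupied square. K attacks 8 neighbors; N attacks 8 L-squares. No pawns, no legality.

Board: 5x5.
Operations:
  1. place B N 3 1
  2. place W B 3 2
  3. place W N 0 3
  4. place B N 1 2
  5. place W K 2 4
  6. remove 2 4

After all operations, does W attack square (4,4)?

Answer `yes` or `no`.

Answer: no

Derivation:
Op 1: place BN@(3,1)
Op 2: place WB@(3,2)
Op 3: place WN@(0,3)
Op 4: place BN@(1,2)
Op 5: place WK@(2,4)
Op 6: remove (2,4)
Per-piece attacks for W:
  WN@(0,3): attacks (2,4) (1,1) (2,2)
  WB@(3,2): attacks (4,3) (4,1) (2,3) (1,4) (2,1) (1,0)
W attacks (4,4): no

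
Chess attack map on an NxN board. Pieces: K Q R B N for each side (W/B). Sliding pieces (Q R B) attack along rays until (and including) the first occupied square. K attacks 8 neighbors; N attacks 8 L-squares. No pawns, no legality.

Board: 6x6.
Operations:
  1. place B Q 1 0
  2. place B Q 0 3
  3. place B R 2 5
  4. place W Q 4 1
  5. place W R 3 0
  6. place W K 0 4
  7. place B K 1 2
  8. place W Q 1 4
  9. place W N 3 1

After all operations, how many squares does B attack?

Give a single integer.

Op 1: place BQ@(1,0)
Op 2: place BQ@(0,3)
Op 3: place BR@(2,5)
Op 4: place WQ@(4,1)
Op 5: place WR@(3,0)
Op 6: place WK@(0,4)
Op 7: place BK@(1,2)
Op 8: place WQ@(1,4)
Op 9: place WN@(3,1)
Per-piece attacks for B:
  BQ@(0,3): attacks (0,4) (0,2) (0,1) (0,0) (1,3) (2,3) (3,3) (4,3) (5,3) (1,4) (1,2) [ray(0,1) blocked at (0,4); ray(1,1) blocked at (1,4); ray(1,-1) blocked at (1,2)]
  BQ@(1,0): attacks (1,1) (1,2) (2,0) (3,0) (0,0) (2,1) (3,2) (4,3) (5,4) (0,1) [ray(0,1) blocked at (1,2); ray(1,0) blocked at (3,0)]
  BK@(1,2): attacks (1,3) (1,1) (2,2) (0,2) (2,3) (2,1) (0,3) (0,1)
  BR@(2,5): attacks (2,4) (2,3) (2,2) (2,1) (2,0) (3,5) (4,5) (5,5) (1,5) (0,5)
Union (25 distinct): (0,0) (0,1) (0,2) (0,3) (0,4) (0,5) (1,1) (1,2) (1,3) (1,4) (1,5) (2,0) (2,1) (2,2) (2,3) (2,4) (3,0) (3,2) (3,3) (3,5) (4,3) (4,5) (5,3) (5,4) (5,5)

Answer: 25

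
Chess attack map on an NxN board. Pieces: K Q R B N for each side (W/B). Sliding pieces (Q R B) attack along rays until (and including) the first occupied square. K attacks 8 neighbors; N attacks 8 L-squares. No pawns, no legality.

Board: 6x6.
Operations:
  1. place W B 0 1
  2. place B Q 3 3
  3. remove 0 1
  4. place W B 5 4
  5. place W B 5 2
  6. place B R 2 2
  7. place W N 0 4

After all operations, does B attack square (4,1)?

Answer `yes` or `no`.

Answer: no

Derivation:
Op 1: place WB@(0,1)
Op 2: place BQ@(3,3)
Op 3: remove (0,1)
Op 4: place WB@(5,4)
Op 5: place WB@(5,2)
Op 6: place BR@(2,2)
Op 7: place WN@(0,4)
Per-piece attacks for B:
  BR@(2,2): attacks (2,3) (2,4) (2,5) (2,1) (2,0) (3,2) (4,2) (5,2) (1,2) (0,2) [ray(1,0) blocked at (5,2)]
  BQ@(3,3): attacks (3,4) (3,5) (3,2) (3,1) (3,0) (4,3) (5,3) (2,3) (1,3) (0,3) (4,4) (5,5) (4,2) (5,1) (2,4) (1,5) (2,2) [ray(-1,-1) blocked at (2,2)]
B attacks (4,1): no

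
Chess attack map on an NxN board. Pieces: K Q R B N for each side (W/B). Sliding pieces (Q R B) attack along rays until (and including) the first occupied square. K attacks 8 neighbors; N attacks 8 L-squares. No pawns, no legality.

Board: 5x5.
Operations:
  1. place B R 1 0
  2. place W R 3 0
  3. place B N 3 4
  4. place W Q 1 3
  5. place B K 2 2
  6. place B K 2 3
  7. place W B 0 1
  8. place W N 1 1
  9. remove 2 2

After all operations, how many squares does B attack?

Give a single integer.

Answer: 13

Derivation:
Op 1: place BR@(1,0)
Op 2: place WR@(3,0)
Op 3: place BN@(3,4)
Op 4: place WQ@(1,3)
Op 5: place BK@(2,2)
Op 6: place BK@(2,3)
Op 7: place WB@(0,1)
Op 8: place WN@(1,1)
Op 9: remove (2,2)
Per-piece attacks for B:
  BR@(1,0): attacks (1,1) (2,0) (3,0) (0,0) [ray(0,1) blocked at (1,1); ray(1,0) blocked at (3,0)]
  BK@(2,3): attacks (2,4) (2,2) (3,3) (1,3) (3,4) (3,2) (1,4) (1,2)
  BN@(3,4): attacks (4,2) (2,2) (1,3)
Union (13 distinct): (0,0) (1,1) (1,2) (1,3) (1,4) (2,0) (2,2) (2,4) (3,0) (3,2) (3,3) (3,4) (4,2)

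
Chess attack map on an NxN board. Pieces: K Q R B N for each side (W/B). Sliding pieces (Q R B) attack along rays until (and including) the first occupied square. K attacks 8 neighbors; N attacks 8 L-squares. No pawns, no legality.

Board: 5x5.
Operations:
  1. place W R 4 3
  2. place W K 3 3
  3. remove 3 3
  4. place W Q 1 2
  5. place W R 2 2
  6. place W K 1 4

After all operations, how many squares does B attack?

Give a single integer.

Op 1: place WR@(4,3)
Op 2: place WK@(3,3)
Op 3: remove (3,3)
Op 4: place WQ@(1,2)
Op 5: place WR@(2,2)
Op 6: place WK@(1,4)
Per-piece attacks for B:
Union (0 distinct): (none)

Answer: 0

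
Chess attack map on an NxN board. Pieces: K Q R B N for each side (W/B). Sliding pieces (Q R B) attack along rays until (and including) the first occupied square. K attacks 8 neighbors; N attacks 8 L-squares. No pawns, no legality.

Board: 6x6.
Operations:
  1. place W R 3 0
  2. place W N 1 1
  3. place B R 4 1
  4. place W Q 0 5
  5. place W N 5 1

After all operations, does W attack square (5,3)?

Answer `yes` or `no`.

Op 1: place WR@(3,0)
Op 2: place WN@(1,1)
Op 3: place BR@(4,1)
Op 4: place WQ@(0,5)
Op 5: place WN@(5,1)
Per-piece attacks for W:
  WQ@(0,5): attacks (0,4) (0,3) (0,2) (0,1) (0,0) (1,5) (2,5) (3,5) (4,5) (5,5) (1,4) (2,3) (3,2) (4,1) [ray(1,-1) blocked at (4,1)]
  WN@(1,1): attacks (2,3) (3,2) (0,3) (3,0)
  WR@(3,0): attacks (3,1) (3,2) (3,3) (3,4) (3,5) (4,0) (5,0) (2,0) (1,0) (0,0)
  WN@(5,1): attacks (4,3) (3,2) (3,0)
W attacks (5,3): no

Answer: no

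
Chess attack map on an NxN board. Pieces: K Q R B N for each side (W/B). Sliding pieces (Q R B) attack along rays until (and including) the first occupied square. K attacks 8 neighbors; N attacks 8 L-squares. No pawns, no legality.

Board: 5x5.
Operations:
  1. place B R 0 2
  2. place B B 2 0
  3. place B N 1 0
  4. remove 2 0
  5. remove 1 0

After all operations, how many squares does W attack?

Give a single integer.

Answer: 0

Derivation:
Op 1: place BR@(0,2)
Op 2: place BB@(2,0)
Op 3: place BN@(1,0)
Op 4: remove (2,0)
Op 5: remove (1,0)
Per-piece attacks for W:
Union (0 distinct): (none)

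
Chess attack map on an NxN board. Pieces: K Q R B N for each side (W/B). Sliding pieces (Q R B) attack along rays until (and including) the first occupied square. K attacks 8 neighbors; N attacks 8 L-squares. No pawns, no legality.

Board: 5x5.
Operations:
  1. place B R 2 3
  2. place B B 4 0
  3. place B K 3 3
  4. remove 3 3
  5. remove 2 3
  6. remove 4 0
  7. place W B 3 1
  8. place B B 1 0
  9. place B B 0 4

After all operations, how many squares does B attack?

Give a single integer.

Answer: 7

Derivation:
Op 1: place BR@(2,3)
Op 2: place BB@(4,0)
Op 3: place BK@(3,3)
Op 4: remove (3,3)
Op 5: remove (2,3)
Op 6: remove (4,0)
Op 7: place WB@(3,1)
Op 8: place BB@(1,0)
Op 9: place BB@(0,4)
Per-piece attacks for B:
  BB@(0,4): attacks (1,3) (2,2) (3,1) [ray(1,-1) blocked at (3,1)]
  BB@(1,0): attacks (2,1) (3,2) (4,3) (0,1)
Union (7 distinct): (0,1) (1,3) (2,1) (2,2) (3,1) (3,2) (4,3)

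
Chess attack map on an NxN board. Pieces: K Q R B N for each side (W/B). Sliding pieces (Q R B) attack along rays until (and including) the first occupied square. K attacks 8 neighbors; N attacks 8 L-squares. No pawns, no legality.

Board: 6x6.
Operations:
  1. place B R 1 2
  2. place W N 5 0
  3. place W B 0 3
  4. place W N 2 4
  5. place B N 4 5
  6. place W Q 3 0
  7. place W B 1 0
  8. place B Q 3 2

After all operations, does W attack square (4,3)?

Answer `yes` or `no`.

Op 1: place BR@(1,2)
Op 2: place WN@(5,0)
Op 3: place WB@(0,3)
Op 4: place WN@(2,4)
Op 5: place BN@(4,5)
Op 6: place WQ@(3,0)
Op 7: place WB@(1,0)
Op 8: place BQ@(3,2)
Per-piece attacks for W:
  WB@(0,3): attacks (1,4) (2,5) (1,2) [ray(1,-1) blocked at (1,2)]
  WB@(1,0): attacks (2,1) (3,2) (0,1) [ray(1,1) blocked at (3,2)]
  WN@(2,4): attacks (4,5) (0,5) (3,2) (4,3) (1,2) (0,3)
  WQ@(3,0): attacks (3,1) (3,2) (4,0) (5,0) (2,0) (1,0) (4,1) (5,2) (2,1) (1,2) [ray(0,1) blocked at (3,2); ray(1,0) blocked at (5,0); ray(-1,0) blocked at (1,0); ray(-1,1) blocked at (1,2)]
  WN@(5,0): attacks (4,2) (3,1)
W attacks (4,3): yes

Answer: yes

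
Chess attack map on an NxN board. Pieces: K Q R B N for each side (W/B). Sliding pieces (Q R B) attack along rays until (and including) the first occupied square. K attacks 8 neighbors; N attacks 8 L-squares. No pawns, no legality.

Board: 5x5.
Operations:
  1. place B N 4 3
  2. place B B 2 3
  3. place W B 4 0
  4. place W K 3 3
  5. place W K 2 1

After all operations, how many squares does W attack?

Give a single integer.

Op 1: place BN@(4,3)
Op 2: place BB@(2,3)
Op 3: place WB@(4,0)
Op 4: place WK@(3,3)
Op 5: place WK@(2,1)
Per-piece attacks for W:
  WK@(2,1): attacks (2,2) (2,0) (3,1) (1,1) (3,2) (3,0) (1,2) (1,0)
  WK@(3,3): attacks (3,4) (3,2) (4,3) (2,3) (4,4) (4,2) (2,4) (2,2)
  WB@(4,0): attacks (3,1) (2,2) (1,3) (0,4)
Union (16 distinct): (0,4) (1,0) (1,1) (1,2) (1,3) (2,0) (2,2) (2,3) (2,4) (3,0) (3,1) (3,2) (3,4) (4,2) (4,3) (4,4)

Answer: 16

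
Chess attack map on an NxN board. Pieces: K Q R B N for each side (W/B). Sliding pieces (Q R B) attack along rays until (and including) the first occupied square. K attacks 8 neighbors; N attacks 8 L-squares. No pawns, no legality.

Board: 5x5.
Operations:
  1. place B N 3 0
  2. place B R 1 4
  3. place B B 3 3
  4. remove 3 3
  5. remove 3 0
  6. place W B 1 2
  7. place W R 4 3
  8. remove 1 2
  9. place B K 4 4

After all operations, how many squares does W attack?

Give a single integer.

Answer: 8

Derivation:
Op 1: place BN@(3,0)
Op 2: place BR@(1,4)
Op 3: place BB@(3,3)
Op 4: remove (3,3)
Op 5: remove (3,0)
Op 6: place WB@(1,2)
Op 7: place WR@(4,3)
Op 8: remove (1,2)
Op 9: place BK@(4,4)
Per-piece attacks for W:
  WR@(4,3): attacks (4,4) (4,2) (4,1) (4,0) (3,3) (2,3) (1,3) (0,3) [ray(0,1) blocked at (4,4)]
Union (8 distinct): (0,3) (1,3) (2,3) (3,3) (4,0) (4,1) (4,2) (4,4)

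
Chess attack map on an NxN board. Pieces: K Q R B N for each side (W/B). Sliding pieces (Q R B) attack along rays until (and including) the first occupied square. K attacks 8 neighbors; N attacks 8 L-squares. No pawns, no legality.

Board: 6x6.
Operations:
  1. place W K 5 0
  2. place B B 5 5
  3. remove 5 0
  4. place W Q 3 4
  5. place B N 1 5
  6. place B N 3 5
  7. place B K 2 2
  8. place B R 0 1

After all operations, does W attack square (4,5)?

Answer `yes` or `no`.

Answer: yes

Derivation:
Op 1: place WK@(5,0)
Op 2: place BB@(5,5)
Op 3: remove (5,0)
Op 4: place WQ@(3,4)
Op 5: place BN@(1,5)
Op 6: place BN@(3,5)
Op 7: place BK@(2,2)
Op 8: place BR@(0,1)
Per-piece attacks for W:
  WQ@(3,4): attacks (3,5) (3,3) (3,2) (3,1) (3,0) (4,4) (5,4) (2,4) (1,4) (0,4) (4,5) (4,3) (5,2) (2,5) (2,3) (1,2) (0,1) [ray(0,1) blocked at (3,5); ray(-1,-1) blocked at (0,1)]
W attacks (4,5): yes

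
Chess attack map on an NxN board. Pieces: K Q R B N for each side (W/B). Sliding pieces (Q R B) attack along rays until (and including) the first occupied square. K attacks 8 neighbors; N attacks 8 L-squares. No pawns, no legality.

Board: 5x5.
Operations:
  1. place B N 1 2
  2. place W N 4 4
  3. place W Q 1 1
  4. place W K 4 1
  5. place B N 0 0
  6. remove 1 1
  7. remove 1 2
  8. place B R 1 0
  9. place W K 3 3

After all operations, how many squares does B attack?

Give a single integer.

Op 1: place BN@(1,2)
Op 2: place WN@(4,4)
Op 3: place WQ@(1,1)
Op 4: place WK@(4,1)
Op 5: place BN@(0,0)
Op 6: remove (1,1)
Op 7: remove (1,2)
Op 8: place BR@(1,0)
Op 9: place WK@(3,3)
Per-piece attacks for B:
  BN@(0,0): attacks (1,2) (2,1)
  BR@(1,0): attacks (1,1) (1,2) (1,3) (1,4) (2,0) (3,0) (4,0) (0,0) [ray(-1,0) blocked at (0,0)]
Union (9 distinct): (0,0) (1,1) (1,2) (1,3) (1,4) (2,0) (2,1) (3,0) (4,0)

Answer: 9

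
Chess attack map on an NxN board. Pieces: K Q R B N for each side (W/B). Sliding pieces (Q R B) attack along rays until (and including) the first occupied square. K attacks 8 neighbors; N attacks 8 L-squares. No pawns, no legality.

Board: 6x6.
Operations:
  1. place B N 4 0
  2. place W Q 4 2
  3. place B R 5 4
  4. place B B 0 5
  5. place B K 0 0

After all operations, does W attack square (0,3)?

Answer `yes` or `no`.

Op 1: place BN@(4,0)
Op 2: place WQ@(4,2)
Op 3: place BR@(5,4)
Op 4: place BB@(0,5)
Op 5: place BK@(0,0)
Per-piece attacks for W:
  WQ@(4,2): attacks (4,3) (4,4) (4,5) (4,1) (4,0) (5,2) (3,2) (2,2) (1,2) (0,2) (5,3) (5,1) (3,3) (2,4) (1,5) (3,1) (2,0) [ray(0,-1) blocked at (4,0)]
W attacks (0,3): no

Answer: no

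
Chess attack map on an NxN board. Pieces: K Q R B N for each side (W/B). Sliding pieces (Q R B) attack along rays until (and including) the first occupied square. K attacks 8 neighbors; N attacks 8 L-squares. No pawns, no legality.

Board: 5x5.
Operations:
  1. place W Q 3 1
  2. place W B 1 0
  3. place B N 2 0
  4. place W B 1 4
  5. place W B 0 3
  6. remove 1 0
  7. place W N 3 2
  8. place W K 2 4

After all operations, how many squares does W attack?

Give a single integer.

Answer: 20

Derivation:
Op 1: place WQ@(3,1)
Op 2: place WB@(1,0)
Op 3: place BN@(2,0)
Op 4: place WB@(1,4)
Op 5: place WB@(0,3)
Op 6: remove (1,0)
Op 7: place WN@(3,2)
Op 8: place WK@(2,4)
Per-piece attacks for W:
  WB@(0,3): attacks (1,4) (1,2) (2,1) (3,0) [ray(1,1) blocked at (1,4)]
  WB@(1,4): attacks (2,3) (3,2) (0,3) [ray(1,-1) blocked at (3,2); ray(-1,-1) blocked at (0,3)]
  WK@(2,4): attacks (2,3) (3,4) (1,4) (3,3) (1,3)
  WQ@(3,1): attacks (3,2) (3,0) (4,1) (2,1) (1,1) (0,1) (4,2) (4,0) (2,2) (1,3) (0,4) (2,0) [ray(0,1) blocked at (3,2); ray(-1,-1) blocked at (2,0)]
  WN@(3,2): attacks (4,4) (2,4) (1,3) (4,0) (2,0) (1,1)
Union (20 distinct): (0,1) (0,3) (0,4) (1,1) (1,2) (1,3) (1,4) (2,0) (2,1) (2,2) (2,3) (2,4) (3,0) (3,2) (3,3) (3,4) (4,0) (4,1) (4,2) (4,4)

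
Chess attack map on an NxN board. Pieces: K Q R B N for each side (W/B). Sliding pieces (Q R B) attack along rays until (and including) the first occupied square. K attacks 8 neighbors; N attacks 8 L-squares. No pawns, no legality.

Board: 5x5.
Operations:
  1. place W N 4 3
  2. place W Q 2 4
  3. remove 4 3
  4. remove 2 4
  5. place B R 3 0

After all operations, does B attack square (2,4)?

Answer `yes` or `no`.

Op 1: place WN@(4,3)
Op 2: place WQ@(2,4)
Op 3: remove (4,3)
Op 4: remove (2,4)
Op 5: place BR@(3,0)
Per-piece attacks for B:
  BR@(3,0): attacks (3,1) (3,2) (3,3) (3,4) (4,0) (2,0) (1,0) (0,0)
B attacks (2,4): no

Answer: no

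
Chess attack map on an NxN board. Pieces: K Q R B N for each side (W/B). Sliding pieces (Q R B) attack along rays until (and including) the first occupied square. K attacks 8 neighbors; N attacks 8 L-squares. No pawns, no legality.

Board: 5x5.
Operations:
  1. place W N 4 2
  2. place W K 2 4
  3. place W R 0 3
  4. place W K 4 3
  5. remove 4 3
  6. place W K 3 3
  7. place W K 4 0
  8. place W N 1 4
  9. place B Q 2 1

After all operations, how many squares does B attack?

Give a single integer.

Op 1: place WN@(4,2)
Op 2: place WK@(2,4)
Op 3: place WR@(0,3)
Op 4: place WK@(4,3)
Op 5: remove (4,3)
Op 6: place WK@(3,3)
Op 7: place WK@(4,0)
Op 8: place WN@(1,4)
Op 9: place BQ@(2,1)
Per-piece attacks for B:
  BQ@(2,1): attacks (2,2) (2,3) (2,4) (2,0) (3,1) (4,1) (1,1) (0,1) (3,2) (4,3) (3,0) (1,2) (0,3) (1,0) [ray(0,1) blocked at (2,4); ray(-1,1) blocked at (0,3)]
Union (14 distinct): (0,1) (0,3) (1,0) (1,1) (1,2) (2,0) (2,2) (2,3) (2,4) (3,0) (3,1) (3,2) (4,1) (4,3)

Answer: 14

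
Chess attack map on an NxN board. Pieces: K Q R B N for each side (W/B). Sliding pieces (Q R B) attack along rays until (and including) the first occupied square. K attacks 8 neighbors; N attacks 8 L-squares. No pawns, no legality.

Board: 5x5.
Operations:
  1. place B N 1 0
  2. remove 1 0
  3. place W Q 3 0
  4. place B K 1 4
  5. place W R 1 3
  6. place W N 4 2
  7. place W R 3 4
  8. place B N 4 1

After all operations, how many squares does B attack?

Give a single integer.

Op 1: place BN@(1,0)
Op 2: remove (1,0)
Op 3: place WQ@(3,0)
Op 4: place BK@(1,4)
Op 5: place WR@(1,3)
Op 6: place WN@(4,2)
Op 7: place WR@(3,4)
Op 8: place BN@(4,1)
Per-piece attacks for B:
  BK@(1,4): attacks (1,3) (2,4) (0,4) (2,3) (0,3)
  BN@(4,1): attacks (3,3) (2,2) (2,0)
Union (8 distinct): (0,3) (0,4) (1,3) (2,0) (2,2) (2,3) (2,4) (3,3)

Answer: 8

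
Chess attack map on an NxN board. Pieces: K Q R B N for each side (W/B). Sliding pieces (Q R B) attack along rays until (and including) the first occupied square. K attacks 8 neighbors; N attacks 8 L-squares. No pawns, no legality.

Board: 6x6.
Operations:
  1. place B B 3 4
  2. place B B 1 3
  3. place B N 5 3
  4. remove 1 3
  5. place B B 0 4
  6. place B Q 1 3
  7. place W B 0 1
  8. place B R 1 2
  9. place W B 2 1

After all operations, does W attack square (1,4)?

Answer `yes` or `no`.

Answer: no

Derivation:
Op 1: place BB@(3,4)
Op 2: place BB@(1,3)
Op 3: place BN@(5,3)
Op 4: remove (1,3)
Op 5: place BB@(0,4)
Op 6: place BQ@(1,3)
Op 7: place WB@(0,1)
Op 8: place BR@(1,2)
Op 9: place WB@(2,1)
Per-piece attacks for W:
  WB@(0,1): attacks (1,2) (1,0) [ray(1,1) blocked at (1,2)]
  WB@(2,1): attacks (3,2) (4,3) (5,4) (3,0) (1,2) (1,0) [ray(-1,1) blocked at (1,2)]
W attacks (1,4): no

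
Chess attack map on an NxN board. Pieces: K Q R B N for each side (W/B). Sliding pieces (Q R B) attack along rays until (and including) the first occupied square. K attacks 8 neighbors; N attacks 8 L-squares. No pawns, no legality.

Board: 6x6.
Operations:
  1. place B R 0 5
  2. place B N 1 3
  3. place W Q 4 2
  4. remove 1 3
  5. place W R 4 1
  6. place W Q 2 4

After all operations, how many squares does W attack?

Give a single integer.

Answer: 29

Derivation:
Op 1: place BR@(0,5)
Op 2: place BN@(1,3)
Op 3: place WQ@(4,2)
Op 4: remove (1,3)
Op 5: place WR@(4,1)
Op 6: place WQ@(2,4)
Per-piece attacks for W:
  WQ@(2,4): attacks (2,5) (2,3) (2,2) (2,1) (2,0) (3,4) (4,4) (5,4) (1,4) (0,4) (3,5) (3,3) (4,2) (1,5) (1,3) (0,2) [ray(1,-1) blocked at (4,2)]
  WR@(4,1): attacks (4,2) (4,0) (5,1) (3,1) (2,1) (1,1) (0,1) [ray(0,1) blocked at (4,2)]
  WQ@(4,2): attacks (4,3) (4,4) (4,5) (4,1) (5,2) (3,2) (2,2) (1,2) (0,2) (5,3) (5,1) (3,3) (2,4) (3,1) (2,0) [ray(0,-1) blocked at (4,1); ray(-1,1) blocked at (2,4)]
Union (29 distinct): (0,1) (0,2) (0,4) (1,1) (1,2) (1,3) (1,4) (1,5) (2,0) (2,1) (2,2) (2,3) (2,4) (2,5) (3,1) (3,2) (3,3) (3,4) (3,5) (4,0) (4,1) (4,2) (4,3) (4,4) (4,5) (5,1) (5,2) (5,3) (5,4)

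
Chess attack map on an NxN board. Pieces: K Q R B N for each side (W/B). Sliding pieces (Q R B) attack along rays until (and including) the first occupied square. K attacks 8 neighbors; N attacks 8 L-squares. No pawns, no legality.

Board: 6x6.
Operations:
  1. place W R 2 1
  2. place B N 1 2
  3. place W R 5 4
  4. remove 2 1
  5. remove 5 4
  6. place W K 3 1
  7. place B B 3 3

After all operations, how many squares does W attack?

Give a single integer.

Op 1: place WR@(2,1)
Op 2: place BN@(1,2)
Op 3: place WR@(5,4)
Op 4: remove (2,1)
Op 5: remove (5,4)
Op 6: place WK@(3,1)
Op 7: place BB@(3,3)
Per-piece attacks for W:
  WK@(3,1): attacks (3,2) (3,0) (4,1) (2,1) (4,2) (4,0) (2,2) (2,0)
Union (8 distinct): (2,0) (2,1) (2,2) (3,0) (3,2) (4,0) (4,1) (4,2)

Answer: 8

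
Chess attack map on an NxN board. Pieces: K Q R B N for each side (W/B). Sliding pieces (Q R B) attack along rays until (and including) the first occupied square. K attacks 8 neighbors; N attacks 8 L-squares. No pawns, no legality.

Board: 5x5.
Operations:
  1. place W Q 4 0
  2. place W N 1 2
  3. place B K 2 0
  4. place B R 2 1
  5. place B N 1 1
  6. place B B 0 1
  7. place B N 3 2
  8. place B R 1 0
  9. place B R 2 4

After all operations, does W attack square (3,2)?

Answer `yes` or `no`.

Answer: no

Derivation:
Op 1: place WQ@(4,0)
Op 2: place WN@(1,2)
Op 3: place BK@(2,0)
Op 4: place BR@(2,1)
Op 5: place BN@(1,1)
Op 6: place BB@(0,1)
Op 7: place BN@(3,2)
Op 8: place BR@(1,0)
Op 9: place BR@(2,4)
Per-piece attacks for W:
  WN@(1,2): attacks (2,4) (3,3) (0,4) (2,0) (3,1) (0,0)
  WQ@(4,0): attacks (4,1) (4,2) (4,3) (4,4) (3,0) (2,0) (3,1) (2,2) (1,3) (0,4) [ray(-1,0) blocked at (2,0)]
W attacks (3,2): no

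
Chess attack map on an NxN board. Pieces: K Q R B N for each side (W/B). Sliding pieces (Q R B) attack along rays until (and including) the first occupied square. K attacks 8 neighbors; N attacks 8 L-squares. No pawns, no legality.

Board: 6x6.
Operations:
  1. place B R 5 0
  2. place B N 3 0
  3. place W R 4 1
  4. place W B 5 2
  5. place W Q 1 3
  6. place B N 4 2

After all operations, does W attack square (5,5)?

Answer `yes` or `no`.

Answer: no

Derivation:
Op 1: place BR@(5,0)
Op 2: place BN@(3,0)
Op 3: place WR@(4,1)
Op 4: place WB@(5,2)
Op 5: place WQ@(1,3)
Op 6: place BN@(4,2)
Per-piece attacks for W:
  WQ@(1,3): attacks (1,4) (1,5) (1,2) (1,1) (1,0) (2,3) (3,3) (4,3) (5,3) (0,3) (2,4) (3,5) (2,2) (3,1) (4,0) (0,4) (0,2)
  WR@(4,1): attacks (4,2) (4,0) (5,1) (3,1) (2,1) (1,1) (0,1) [ray(0,1) blocked at (4,2)]
  WB@(5,2): attacks (4,3) (3,4) (2,5) (4,1) [ray(-1,-1) blocked at (4,1)]
W attacks (5,5): no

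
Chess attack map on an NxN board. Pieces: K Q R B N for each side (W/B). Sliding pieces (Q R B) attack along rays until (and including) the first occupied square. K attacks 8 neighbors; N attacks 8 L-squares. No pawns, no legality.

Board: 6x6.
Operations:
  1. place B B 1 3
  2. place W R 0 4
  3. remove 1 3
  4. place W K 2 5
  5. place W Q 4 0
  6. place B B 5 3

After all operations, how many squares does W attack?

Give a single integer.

Op 1: place BB@(1,3)
Op 2: place WR@(0,4)
Op 3: remove (1,3)
Op 4: place WK@(2,5)
Op 5: place WQ@(4,0)
Op 6: place BB@(5,3)
Per-piece attacks for W:
  WR@(0,4): attacks (0,5) (0,3) (0,2) (0,1) (0,0) (1,4) (2,4) (3,4) (4,4) (5,4)
  WK@(2,5): attacks (2,4) (3,5) (1,5) (3,4) (1,4)
  WQ@(4,0): attacks (4,1) (4,2) (4,3) (4,4) (4,5) (5,0) (3,0) (2,0) (1,0) (0,0) (5,1) (3,1) (2,2) (1,3) (0,4) [ray(-1,1) blocked at (0,4)]
Union (25 distinct): (0,0) (0,1) (0,2) (0,3) (0,4) (0,5) (1,0) (1,3) (1,4) (1,5) (2,0) (2,2) (2,4) (3,0) (3,1) (3,4) (3,5) (4,1) (4,2) (4,3) (4,4) (4,5) (5,0) (5,1) (5,4)

Answer: 25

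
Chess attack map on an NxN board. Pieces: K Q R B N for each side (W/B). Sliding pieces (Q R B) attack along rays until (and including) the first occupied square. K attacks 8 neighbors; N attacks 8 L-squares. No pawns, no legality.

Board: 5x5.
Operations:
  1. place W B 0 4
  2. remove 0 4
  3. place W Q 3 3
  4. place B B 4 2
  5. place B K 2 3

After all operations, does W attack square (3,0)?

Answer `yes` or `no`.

Answer: yes

Derivation:
Op 1: place WB@(0,4)
Op 2: remove (0,4)
Op 3: place WQ@(3,3)
Op 4: place BB@(4,2)
Op 5: place BK@(2,3)
Per-piece attacks for W:
  WQ@(3,3): attacks (3,4) (3,2) (3,1) (3,0) (4,3) (2,3) (4,4) (4,2) (2,4) (2,2) (1,1) (0,0) [ray(-1,0) blocked at (2,3); ray(1,-1) blocked at (4,2)]
W attacks (3,0): yes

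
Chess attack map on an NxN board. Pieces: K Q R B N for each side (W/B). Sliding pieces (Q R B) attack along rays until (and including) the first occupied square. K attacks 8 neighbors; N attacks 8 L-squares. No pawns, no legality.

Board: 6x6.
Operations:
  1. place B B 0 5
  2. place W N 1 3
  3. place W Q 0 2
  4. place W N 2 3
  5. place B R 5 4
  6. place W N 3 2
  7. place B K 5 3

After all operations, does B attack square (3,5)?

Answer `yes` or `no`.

Op 1: place BB@(0,5)
Op 2: place WN@(1,3)
Op 3: place WQ@(0,2)
Op 4: place WN@(2,3)
Op 5: place BR@(5,4)
Op 6: place WN@(3,2)
Op 7: place BK@(5,3)
Per-piece attacks for B:
  BB@(0,5): attacks (1,4) (2,3) [ray(1,-1) blocked at (2,3)]
  BK@(5,3): attacks (5,4) (5,2) (4,3) (4,4) (4,2)
  BR@(5,4): attacks (5,5) (5,3) (4,4) (3,4) (2,4) (1,4) (0,4) [ray(0,-1) blocked at (5,3)]
B attacks (3,5): no

Answer: no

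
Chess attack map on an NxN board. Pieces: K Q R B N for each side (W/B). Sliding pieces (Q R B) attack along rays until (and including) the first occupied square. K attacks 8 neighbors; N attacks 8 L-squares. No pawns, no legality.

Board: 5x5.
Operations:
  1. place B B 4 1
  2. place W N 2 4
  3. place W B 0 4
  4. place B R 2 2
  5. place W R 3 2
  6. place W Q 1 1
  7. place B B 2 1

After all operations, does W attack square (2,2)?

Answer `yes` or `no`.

Op 1: place BB@(4,1)
Op 2: place WN@(2,4)
Op 3: place WB@(0,4)
Op 4: place BR@(2,2)
Op 5: place WR@(3,2)
Op 6: place WQ@(1,1)
Op 7: place BB@(2,1)
Per-piece attacks for W:
  WB@(0,4): attacks (1,3) (2,2) [ray(1,-1) blocked at (2,2)]
  WQ@(1,1): attacks (1,2) (1,3) (1,4) (1,0) (2,1) (0,1) (2,2) (2,0) (0,2) (0,0) [ray(1,0) blocked at (2,1); ray(1,1) blocked at (2,2)]
  WN@(2,4): attacks (3,2) (4,3) (1,2) (0,3)
  WR@(3,2): attacks (3,3) (3,4) (3,1) (3,0) (4,2) (2,2) [ray(-1,0) blocked at (2,2)]
W attacks (2,2): yes

Answer: yes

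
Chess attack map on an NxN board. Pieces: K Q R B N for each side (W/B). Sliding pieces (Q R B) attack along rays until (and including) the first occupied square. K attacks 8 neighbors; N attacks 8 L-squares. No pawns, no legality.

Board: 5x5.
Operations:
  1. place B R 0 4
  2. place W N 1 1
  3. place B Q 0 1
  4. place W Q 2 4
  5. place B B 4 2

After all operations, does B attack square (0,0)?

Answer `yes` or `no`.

Answer: yes

Derivation:
Op 1: place BR@(0,4)
Op 2: place WN@(1,1)
Op 3: place BQ@(0,1)
Op 4: place WQ@(2,4)
Op 5: place BB@(4,2)
Per-piece attacks for B:
  BQ@(0,1): attacks (0,2) (0,3) (0,4) (0,0) (1,1) (1,2) (2,3) (3,4) (1,0) [ray(0,1) blocked at (0,4); ray(1,0) blocked at (1,1)]
  BR@(0,4): attacks (0,3) (0,2) (0,1) (1,4) (2,4) [ray(0,-1) blocked at (0,1); ray(1,0) blocked at (2,4)]
  BB@(4,2): attacks (3,3) (2,4) (3,1) (2,0) [ray(-1,1) blocked at (2,4)]
B attacks (0,0): yes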